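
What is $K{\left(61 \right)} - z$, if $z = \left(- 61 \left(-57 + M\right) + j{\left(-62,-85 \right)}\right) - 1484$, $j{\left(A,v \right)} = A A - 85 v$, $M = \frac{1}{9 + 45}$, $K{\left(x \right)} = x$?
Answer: $- \frac{701993}{54} \approx -13000.0$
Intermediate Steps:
$M = \frac{1}{54} \approx 0.018519$
$j{\left(A,v \right)} = A^{2} - 85 v$
$z = \frac{705287}{54}$ ($z = \left(- 61 \left(-57 + \frac{1}{54}\right) + \left(\left(-62\right)^{2} - -7225\right)\right) - 1484 = \left(\left(-61\right) \left(- \frac{3077}{54}\right) + \left(3844 + 7225\right)\right) - 1484 = \left(\frac{187697}{54} + 11069\right) - 1484 = \frac{785423}{54} - 1484 = \frac{705287}{54} \approx 13061.0$)
$K{\left(61 \right)} - z = 61 - \frac{705287}{54} = - \frac{701993}{54}$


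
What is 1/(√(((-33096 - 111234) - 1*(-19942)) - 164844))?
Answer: -I*√18077/72308 ≈ -0.0018594*I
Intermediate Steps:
1/(√(((-33096 - 111234) - 1*(-19942)) - 164844)) = 1/(√((-144330 + 19942) - 164844)) = 1/(√(-124388 - 164844)) = 1/(√(-289232)) = 1/(4*I*√18077) = -I*√18077/72308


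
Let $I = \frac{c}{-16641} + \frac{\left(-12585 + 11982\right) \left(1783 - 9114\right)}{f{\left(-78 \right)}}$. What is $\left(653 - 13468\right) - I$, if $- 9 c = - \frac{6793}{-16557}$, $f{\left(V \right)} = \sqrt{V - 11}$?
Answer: $- \frac{31777680149188}{2479725333} + \frac{4420593 i \sqrt{89}}{89} \approx -12815.0 + 4.6858 \cdot 10^{5} i$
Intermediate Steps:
$f{\left(V \right)} = \sqrt{-11 + V}$
$c = - \frac{6793}{149013}$ ($c = - \frac{\left(-6793\right) \frac{1}{-16557}}{9} = - \frac{\left(-6793\right) \left(- \frac{1}{16557}\right)}{9} = \left(- \frac{1}{9}\right) \frac{6793}{16557} = - \frac{6793}{149013} \approx -0.045587$)
$I = \frac{6793}{2479725333} - \frac{4420593 i \sqrt{89}}{89}$ ($I = - \frac{6793}{149013 \left(-16641\right)} + \frac{\left(-12585 + 11982\right) \left(1783 - 9114\right)}{\sqrt{-11 - 78}} = \left(- \frac{6793}{149013}\right) \left(- \frac{1}{16641}\right) + \frac{\left(-603\right) \left(-7331\right)}{\sqrt{-89}} = \frac{6793}{2479725333} + \frac{4420593}{i \sqrt{89}} = \frac{6793}{2479725333} + 4420593 \left(- \frac{i \sqrt{89}}{89}\right) = \frac{6793}{2479725333} - \frac{4420593 i \sqrt{89}}{89} \approx 2.7394 \cdot 10^{-6} - 4.6858 \cdot 10^{5} i$)
$\left(653 - 13468\right) - I = \left(653 - 13468\right) - \left(\frac{6793}{2479725333} - \frac{4420593 i \sqrt{89}}{89}\right) = -12815 - \left(\frac{6793}{2479725333} - \frac{4420593 i \sqrt{89}}{89}\right) = - \frac{31777680149188}{2479725333} + \frac{4420593 i \sqrt{89}}{89}$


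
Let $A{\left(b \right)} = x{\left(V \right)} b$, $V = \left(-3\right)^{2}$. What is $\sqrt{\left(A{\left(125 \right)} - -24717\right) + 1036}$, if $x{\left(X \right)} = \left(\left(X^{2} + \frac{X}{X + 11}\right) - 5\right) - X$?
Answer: $\frac{3 \sqrt{15193}}{2} \approx 184.89$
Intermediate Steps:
$V = 9$
$x{\left(X \right)} = -5 + X^{2} - X + \frac{X}{11 + X}$ ($x{\left(X \right)} = \left(\left(X^{2} + \frac{X}{11 + X}\right) - 5\right) - X = \left(-5 + X^{2} + \frac{X}{11 + X}\right) - X = -5 + X^{2} - X + \frac{X}{11 + X}$)
$A{\left(b \right)} = \frac{1349 b}{20}$ ($A{\left(b \right)} = \frac{-55 + 9^{3} - 135 + 10 \cdot 9^{2}}{11 + 9} b = \frac{-55 + 729 - 135 + 10 \cdot 81}{20} b = \frac{-55 + 729 - 135 + 810}{20} b = \frac{1}{20} \cdot 1349 b = \frac{1349 b}{20}$)
$\sqrt{\left(A{\left(125 \right)} - -24717\right) + 1036} = \sqrt{\left(\frac{1349}{20} \cdot 125 - -24717\right) + 1036} = \sqrt{\left(\frac{33725}{4} + 24717\right) + 1036} = \sqrt{\frac{132593}{4} + 1036} = \sqrt{\frac{136737}{4}} = \frac{3 \sqrt{15193}}{2}$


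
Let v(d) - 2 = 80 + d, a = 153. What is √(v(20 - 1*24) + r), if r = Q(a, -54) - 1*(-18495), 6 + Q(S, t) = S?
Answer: 12*√130 ≈ 136.82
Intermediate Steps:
Q(S, t) = -6 + S
v(d) = 82 + d (v(d) = 2 + (80 + d) = 82 + d)
r = 18642 (r = (-6 + 153) - 1*(-18495) = 147 + 18495 = 18642)
√(v(20 - 1*24) + r) = √((82 + (20 - 1*24)) + 18642) = √((82 + (20 - 24)) + 18642) = √((82 - 4) + 18642) = √(78 + 18642) = √18720 = 12*√130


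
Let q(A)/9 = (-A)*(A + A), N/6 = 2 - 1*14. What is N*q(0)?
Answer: 0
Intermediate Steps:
N = -72 (N = 6*(2 - 1*14) = 6*(2 - 14) = 6*(-12) = -72)
q(A) = -18*A² (q(A) = 9*((-A)*(A + A)) = 9*((-A)*(2*A)) = 9*(-2*A²) = -18*A²)
N*q(0) = -(-1296)*0² = -(-1296)*0 = -72*0 = 0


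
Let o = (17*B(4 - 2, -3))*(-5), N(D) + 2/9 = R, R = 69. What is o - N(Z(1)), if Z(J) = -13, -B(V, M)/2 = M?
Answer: -5209/9 ≈ -578.78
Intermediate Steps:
B(V, M) = -2*M
N(D) = 619/9 (N(D) = -2/9 + 69 = 619/9)
o = -510 (o = (17*(-2*(-3)))*(-5) = (17*6)*(-5) = 102*(-5) = -510)
o - N(Z(1)) = -510 - 1*619/9 = -510 - 619/9 = -5209/9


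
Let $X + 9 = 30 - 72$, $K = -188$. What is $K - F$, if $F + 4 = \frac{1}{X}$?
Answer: $- \frac{9383}{51} \approx -183.98$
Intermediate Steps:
$X = -51$ ($X = -9 + \left(30 - 72\right) = -9 - 42 = -51$)
$F = - \frac{205}{51}$ ($F = -4 + \frac{1}{-51} = -4 - \frac{1}{51} = - \frac{205}{51} \approx -4.0196$)
$K - F = -188 - - \frac{205}{51} = -188 + \frac{205}{51} = - \frac{9383}{51}$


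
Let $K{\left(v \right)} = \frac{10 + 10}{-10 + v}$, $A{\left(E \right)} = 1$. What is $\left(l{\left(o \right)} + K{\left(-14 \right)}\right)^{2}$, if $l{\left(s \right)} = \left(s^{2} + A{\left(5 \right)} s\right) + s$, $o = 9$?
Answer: $\frac{346921}{36} \approx 9636.7$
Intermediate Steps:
$K{\left(v \right)} = \frac{20}{-10 + v}$
$l{\left(s \right)} = s^{2} + 2 s$ ($l{\left(s \right)} = \left(s^{2} + 1 s\right) + s = \left(s^{2} + s\right) + s = \left(s + s^{2}\right) + s = s^{2} + 2 s$)
$\left(l{\left(o \right)} + K{\left(-14 \right)}\right)^{2} = \left(9 \left(2 + 9\right) + \frac{20}{-10 - 14}\right)^{2} = \left(9 \cdot 11 + \frac{20}{-24}\right)^{2} = \left(99 + 20 \left(- \frac{1}{24}\right)\right)^{2} = \left(99 - \frac{5}{6}\right)^{2} = \left(\frac{589}{6}\right)^{2} = \frac{346921}{36}$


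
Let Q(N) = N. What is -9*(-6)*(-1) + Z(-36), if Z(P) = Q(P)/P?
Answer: -53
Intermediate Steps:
Z(P) = 1 (Z(P) = P/P = 1)
-9*(-6)*(-1) + Z(-36) = -9*(-6)*(-1) + 1 = 54*(-1) + 1 = -54 + 1 = -53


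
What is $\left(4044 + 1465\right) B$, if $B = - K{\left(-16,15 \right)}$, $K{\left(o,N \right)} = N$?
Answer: $-82635$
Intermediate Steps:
$B = -15$ ($B = \left(-1\right) 15 = -15$)
$\left(4044 + 1465\right) B = \left(4044 + 1465\right) \left(-15\right) = 5509 \left(-15\right) = -82635$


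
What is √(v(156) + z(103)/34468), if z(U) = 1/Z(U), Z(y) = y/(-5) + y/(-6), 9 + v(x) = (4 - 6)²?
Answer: 25*I*√3050155991498/19526122 ≈ 2.2361*I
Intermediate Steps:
v(x) = -5 (v(x) = -9 + (4 - 6)² = -9 + (-2)² = -9 + 4 = -5)
Z(y) = -11*y/30 (Z(y) = y*(-⅕) + y*(-⅙) = -y/5 - y/6 = -11*y/30)
z(U) = -30/(11*U) (z(U) = 1/(-11*U/30) = -30/(11*U))
√(v(156) + z(103)/34468) = √(-5 - 30/11/103/34468) = √(-5 - 30/11*1/103*(1/34468)) = √(-5 - 30/1133*1/34468) = √(-5 - 15/19526122) = √(-97630625/19526122) = 25*I*√3050155991498/19526122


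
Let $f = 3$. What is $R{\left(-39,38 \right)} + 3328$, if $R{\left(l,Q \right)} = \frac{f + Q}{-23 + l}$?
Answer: $\frac{206295}{62} \approx 3327.3$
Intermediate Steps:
$R{\left(l,Q \right)} = \frac{3 + Q}{-23 + l}$
$R{\left(-39,38 \right)} + 3328 = \frac{3 + 38}{-23 - 39} + 3328 = \frac{1}{-62} \cdot 41 + 3328 = \left(- \frac{1}{62}\right) 41 + 3328 = - \frac{41}{62} + 3328 = \frac{206295}{62}$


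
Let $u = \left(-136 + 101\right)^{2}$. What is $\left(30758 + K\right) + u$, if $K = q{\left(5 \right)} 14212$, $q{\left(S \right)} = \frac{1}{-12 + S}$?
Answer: $\frac{209669}{7} \approx 29953.0$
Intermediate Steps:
$u = 1225$ ($u = \left(-35\right)^{2} = 1225$)
$K = - \frac{14212}{7}$ ($K = \frac{1}{-12 + 5} \cdot 14212 = \frac{1}{-7} \cdot 14212 = \left(- \frac{1}{7}\right) 14212 = - \frac{14212}{7} \approx -2030.3$)
$\left(30758 + K\right) + u = \left(30758 - \frac{14212}{7}\right) + 1225 = \frac{201094}{7} + 1225 = \frac{209669}{7}$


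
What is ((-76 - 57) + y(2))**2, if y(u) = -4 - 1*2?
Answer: 19321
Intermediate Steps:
y(u) = -6 (y(u) = -4 - 2 = -6)
((-76 - 57) + y(2))**2 = ((-76 - 57) - 6)**2 = (-133 - 6)**2 = (-139)**2 = 19321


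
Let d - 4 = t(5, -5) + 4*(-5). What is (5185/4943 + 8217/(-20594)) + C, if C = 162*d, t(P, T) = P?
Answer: -181334561785/101796142 ≈ -1781.3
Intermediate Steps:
d = -11 (d = 4 + (5 + 4*(-5)) = 4 + (5 - 20) = 4 - 15 = -11)
C = -1782 (C = 162*(-11) = -1782)
(5185/4943 + 8217/(-20594)) + C = (5185/4943 + 8217/(-20594)) - 1782 = (5185*(1/4943) + 8217*(-1/20594)) - 1782 = (5185/4943 - 8217/20594) - 1782 = 66163259/101796142 - 1782 = -181334561785/101796142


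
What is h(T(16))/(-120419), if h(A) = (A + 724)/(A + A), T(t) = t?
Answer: -185/963352 ≈ -0.00019204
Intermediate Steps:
h(A) = (724 + A)/(2*A) (h(A) = (724 + A)/((2*A)) = (724 + A)*(1/(2*A)) = (724 + A)/(2*A))
h(T(16))/(-120419) = ((1/2)*(724 + 16)/16)/(-120419) = ((1/2)*(1/16)*740)*(-1/120419) = (185/8)*(-1/120419) = -185/963352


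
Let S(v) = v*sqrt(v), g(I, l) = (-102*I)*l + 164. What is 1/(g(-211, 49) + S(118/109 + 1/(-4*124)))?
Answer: 166675114953681870848/175799244096276952652787157 - 37900377792*sqrt(21933089)/175799244096276952652787157 ≈ 9.4810e-7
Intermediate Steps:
g(I, l) = 164 - 102*I*l (g(I, l) = -102*I*l + 164 = 164 - 102*I*l)
S(v) = v**(3/2)
1/(g(-211, 49) + S(118/109 + 1/(-4*124))) = 1/((164 - 102*(-211)*49) + (118/109 + 1/(-4*124))**(3/2)) = 1/((164 + 1054578) + (118*(1/109) - 1/4*1/124)**(3/2)) = 1/(1054742 + (118/109 - 1/496)**(3/2)) = 1/(1054742 + (58419/54064)**(3/2)) = 1/(1054742 + 175257*sqrt(21933089)/730729024)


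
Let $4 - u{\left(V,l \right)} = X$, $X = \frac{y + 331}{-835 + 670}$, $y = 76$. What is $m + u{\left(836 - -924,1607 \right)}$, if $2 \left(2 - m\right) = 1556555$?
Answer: $- \frac{23348071}{30} \approx -7.7827 \cdot 10^{5}$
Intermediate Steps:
$m = - \frac{1556551}{2}$ ($m = 2 - \frac{1556555}{2} = - \frac{1556551}{2} \approx -7.7828 \cdot 10^{5}$)
$X = - \frac{37}{15}$ ($X = \frac{76 + 331}{-835 + 670} = \frac{407}{-165} = 407 \left(- \frac{1}{165}\right) = - \frac{37}{15} \approx -2.4667$)
$u{\left(V,l \right)} = \frac{97}{15}$ ($u{\left(V,l \right)} = 4 - - \frac{37}{15} = 4 + \frac{37}{15} = \frac{97}{15}$)
$m + u{\left(836 - -924,1607 \right)} = - \frac{1556551}{2} + \frac{97}{15} = - \frac{23348071}{30}$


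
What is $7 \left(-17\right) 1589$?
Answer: $-189091$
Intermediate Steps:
$7 \left(-17\right) 1589 = \left(-119\right) 1589 = -189091$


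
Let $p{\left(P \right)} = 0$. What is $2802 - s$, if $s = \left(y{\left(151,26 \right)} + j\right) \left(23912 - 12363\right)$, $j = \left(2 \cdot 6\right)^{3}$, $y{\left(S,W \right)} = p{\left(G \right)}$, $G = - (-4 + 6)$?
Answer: $-19953870$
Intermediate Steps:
$G = -2$ ($G = \left(-1\right) 2 = -2$)
$y{\left(S,W \right)} = 0$
$j = 1728$ ($j = 12^{3} = 1728$)
$s = 19956672$ ($s = \left(0 + 1728\right) \left(23912 - 12363\right) = 1728 \cdot 11549 = 19956672$)
$2802 - s = 2802 - 19956672 = -19953870$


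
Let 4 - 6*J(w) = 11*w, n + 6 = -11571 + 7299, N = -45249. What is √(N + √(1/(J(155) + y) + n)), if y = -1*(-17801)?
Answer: √(-1133488581225 + 20020*I*√6697750345)/5005 ≈ 0.15374 + 212.72*I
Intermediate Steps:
n = -4278 (n = -6 + (-11571 + 7299) = -6 - 4272 = -4278)
J(w) = ⅔ - 11*w/6
y = 17801
√(N + √(1/(J(155) + y) + n)) = √(-45249 + √(1/((⅔ - 11/6*155) + 17801) - 4278)) = √(-45249 + √(1/((⅔ - 1705/6) + 17801) - 4278)) = √(-45249 + √(1/(-567/2 + 17801) - 4278)) = √(-45249 + √(1/(35035/2) - 4278)) = √(-45249 + √(2/35035 - 4278)) = √(-45249 + √(-149879728/35035)) = √(-45249 + 4*I*√6697750345/5005)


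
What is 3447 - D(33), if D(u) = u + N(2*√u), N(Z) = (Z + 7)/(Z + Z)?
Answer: 6827/2 - 7*√33/132 ≈ 3413.2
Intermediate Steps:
N(Z) = (7 + Z)/(2*Z) (N(Z) = (7 + Z)/((2*Z)) = (7 + Z)*(1/(2*Z)) = (7 + Z)/(2*Z))
D(u) = u + (7 + 2*√u)/(4*√u) (D(u) = u + (7 + 2*√u)/(2*((2*√u))) = u + (1/(2*√u))*(7 + 2*√u)/2 = u + (7 + 2*√u)/(4*√u))
3447 - D(33) = 3447 - (½ + 33 + 7/(4*√33)) = 3447 - (½ + 33 + 7*(√33/33)/4) = 3447 - (½ + 33 + 7*√33/132) = 3447 - (67/2 + 7*√33/132) = 3447 + (-67/2 - 7*√33/132) = 6827/2 - 7*√33/132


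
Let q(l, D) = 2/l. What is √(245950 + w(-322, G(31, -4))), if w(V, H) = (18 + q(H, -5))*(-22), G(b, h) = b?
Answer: √235976030/31 ≈ 495.53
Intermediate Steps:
w(V, H) = -396 - 44/H (w(V, H) = (18 + 2/H)*(-22) = -396 - 44/H)
√(245950 + w(-322, G(31, -4))) = √(245950 + (-396 - 44/31)) = √(245950 - 12320/31) = √(7612130/31) = √235976030/31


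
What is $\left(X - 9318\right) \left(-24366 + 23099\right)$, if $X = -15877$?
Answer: $31922065$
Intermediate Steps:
$\left(X - 9318\right) \left(-24366 + 23099\right) = \left(-15877 - 9318\right) \left(-24366 + 23099\right) = \left(-25195\right) \left(-1267\right) = 31922065$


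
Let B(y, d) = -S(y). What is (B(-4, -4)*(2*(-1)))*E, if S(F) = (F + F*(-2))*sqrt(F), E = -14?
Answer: -224*I ≈ -224.0*I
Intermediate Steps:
S(F) = -F**(3/2) (S(F) = (F - 2*F)*sqrt(F) = (-F)*sqrt(F) = -F**(3/2))
B(y, d) = y**(3/2) (B(y, d) = -(-1)*y**(3/2) = y**(3/2))
(B(-4, -4)*(2*(-1)))*E = ((-4)**(3/2)*(2*(-1)))*(-14) = (-8*I*(-2))*(-14) = (16*I)*(-14) = -224*I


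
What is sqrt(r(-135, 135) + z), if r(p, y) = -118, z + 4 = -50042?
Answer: 2*I*sqrt(12541) ≈ 223.97*I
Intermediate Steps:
z = -50046 (z = -4 - 50042 = -50046)
sqrt(r(-135, 135) + z) = sqrt(-118 - 50046) = sqrt(-50164) = 2*I*sqrt(12541)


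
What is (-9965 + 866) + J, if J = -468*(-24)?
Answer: 2133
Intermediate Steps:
J = 11232
(-9965 + 866) + J = (-9965 + 866) + 11232 = -9099 + 11232 = 2133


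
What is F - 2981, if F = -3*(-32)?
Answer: -2885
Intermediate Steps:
F = 96
F - 2981 = 96 - 2981 = -2885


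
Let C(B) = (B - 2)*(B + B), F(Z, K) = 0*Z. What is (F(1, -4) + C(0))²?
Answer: 0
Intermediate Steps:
F(Z, K) = 0
C(B) = 2*B*(-2 + B) (C(B) = (-2 + B)*(2*B) = 2*B*(-2 + B))
(F(1, -4) + C(0))² = (0 + 2*0*(-2 + 0))² = (0 + 2*0*(-2))² = (0 + 0)² = 0² = 0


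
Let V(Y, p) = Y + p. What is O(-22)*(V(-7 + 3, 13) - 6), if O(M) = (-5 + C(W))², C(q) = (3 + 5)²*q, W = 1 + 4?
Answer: 297675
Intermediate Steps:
W = 5
C(q) = 64*q (C(q) = 8²*q = 64*q)
O(M) = 99225 (O(M) = (-5 + 64*5)² = (-5 + 320)² = 315² = 99225)
O(-22)*(V(-7 + 3, 13) - 6) = 99225*(((-7 + 3) + 13) - 6) = 99225*((-4 + 13) - 6) = 99225*(9 - 6) = 99225*3 = 297675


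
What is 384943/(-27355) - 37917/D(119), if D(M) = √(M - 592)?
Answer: -384943/27355 + 3447*I*√473/43 ≈ -14.072 + 1743.4*I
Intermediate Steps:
D(M) = √(-592 + M)
384943/(-27355) - 37917/D(119) = 384943/(-27355) - 37917/√(-592 + 119) = 384943*(-1/27355) - 37917*(-I*√473/473) = -384943/27355 - 37917*(-I*√473/473) = -384943/27355 - (-3447)*I*√473/43 = -384943/27355 + 3447*I*√473/43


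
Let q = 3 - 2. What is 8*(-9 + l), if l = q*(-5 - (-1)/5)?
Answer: -552/5 ≈ -110.40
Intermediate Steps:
q = 1
l = -24/5 (l = 1*(-5 - (-1)/5) = 1*(-5 - 1*(-⅕)) = 1*(-5 + ⅕) = 1*(-24/5) = -24/5 ≈ -4.8000)
8*(-9 + l) = 8*(-9 - 24/5) = 8*(-69/5) = -552/5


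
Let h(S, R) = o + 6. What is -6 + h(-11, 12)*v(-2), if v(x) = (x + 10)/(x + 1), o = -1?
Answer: -46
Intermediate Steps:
v(x) = (10 + x)/(1 + x)
h(S, R) = 5 (h(S, R) = -1 + 6 = 5)
-6 + h(-11, 12)*v(-2) = -6 + 5*((10 - 2)/(1 - 2)) = -6 + 5*(8/(-1)) = -6 + 5*(-1*8) = -6 + 5*(-8) = -6 - 40 = -46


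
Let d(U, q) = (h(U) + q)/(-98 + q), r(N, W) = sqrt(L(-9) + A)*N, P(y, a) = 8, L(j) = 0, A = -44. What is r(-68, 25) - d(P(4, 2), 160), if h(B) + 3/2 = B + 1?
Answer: -335/124 - 136*I*sqrt(11) ≈ -2.7016 - 451.06*I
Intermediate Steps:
r(N, W) = 2*I*N*sqrt(11) (r(N, W) = sqrt(0 - 44)*N = sqrt(-44)*N = (2*I*sqrt(11))*N = 2*I*N*sqrt(11))
h(B) = -1/2 + B (h(B) = -3/2 + (B + 1) = -3/2 + (1 + B) = -1/2 + B)
d(U, q) = (-1/2 + U + q)/(-98 + q) (d(U, q) = ((-1/2 + U) + q)/(-98 + q) = (-1/2 + U + q)/(-98 + q))
r(-68, 25) - d(P(4, 2), 160) = 2*I*(-68)*sqrt(11) - (-1/2 + 8 + 160)/(-98 + 160) = -136*I*sqrt(11) - 335/(62*2) = -136*I*sqrt(11) - 1*335/124 = -136*I*sqrt(11) - 335/124 = -335/124 - 136*I*sqrt(11)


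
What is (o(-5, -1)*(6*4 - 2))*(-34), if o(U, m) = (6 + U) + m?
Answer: 0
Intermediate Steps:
o(U, m) = 6 + U + m
(o(-5, -1)*(6*4 - 2))*(-34) = ((6 - 5 - 1)*(6*4 - 2))*(-34) = (0*(24 - 2))*(-34) = (0*22)*(-34) = 0*(-34) = 0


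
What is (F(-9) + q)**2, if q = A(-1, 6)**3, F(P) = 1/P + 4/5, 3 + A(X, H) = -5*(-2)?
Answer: 239197156/2025 ≈ 1.1812e+5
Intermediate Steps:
A(X, H) = 7 (A(X, H) = -3 - 5*(-2) = -3 + 10 = 7)
F(P) = 4/5 + 1/P (F(P) = 1/P + 4*(1/5) = 1/P + 4/5 = 4/5 + 1/P)
q = 343 (q = 7**3 = 343)
(F(-9) + q)**2 = ((4/5 + 1/(-9)) + 343)**2 = ((4/5 - 1/9) + 343)**2 = (31/45 + 343)**2 = (15466/45)**2 = 239197156/2025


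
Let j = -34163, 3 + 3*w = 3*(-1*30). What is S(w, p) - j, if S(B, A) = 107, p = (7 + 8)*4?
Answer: 34270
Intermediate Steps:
p = 60 (p = 15*4 = 60)
w = -31 (w = -1 + (3*(-1*30))/3 = -1 + (3*(-30))/3 = -1 + (⅓)*(-90) = -1 - 30 = -31)
S(w, p) - j = 107 - 1*(-34163) = 107 + 34163 = 34270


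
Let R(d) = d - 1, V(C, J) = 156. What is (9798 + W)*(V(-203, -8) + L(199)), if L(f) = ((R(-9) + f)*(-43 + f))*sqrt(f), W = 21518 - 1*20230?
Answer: 1729416 + 326859624*sqrt(199) ≈ 4.6127e+9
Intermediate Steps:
R(d) = -1 + d
W = 1288 (W = 21518 - 20230 = 1288)
L(f) = sqrt(f)*(-43 + f)*(-10 + f) (L(f) = (((-1 - 9) + f)*(-43 + f))*sqrt(f) = ((-10 + f)*(-43 + f))*sqrt(f) = ((-43 + f)*(-10 + f))*sqrt(f) = sqrt(f)*(-43 + f)*(-10 + f))
(9798 + W)*(V(-203, -8) + L(199)) = (9798 + 1288)*(156 + sqrt(199)*(430 + 199**2 - 53*199)) = 11086*(156 + sqrt(199)*(430 + 39601 - 10547)) = 11086*(156 + sqrt(199)*29484) = 11086*(156 + 29484*sqrt(199)) = 1729416 + 326859624*sqrt(199)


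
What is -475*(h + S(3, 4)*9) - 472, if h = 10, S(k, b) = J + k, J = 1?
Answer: -22322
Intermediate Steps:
S(k, b) = 1 + k
-475*(h + S(3, 4)*9) - 472 = -475*(10 + (1 + 3)*9) - 472 = -475*(10 + 4*9) - 472 = -475*(10 + 36) - 472 = -475*46 - 472 = -21850 - 472 = -22322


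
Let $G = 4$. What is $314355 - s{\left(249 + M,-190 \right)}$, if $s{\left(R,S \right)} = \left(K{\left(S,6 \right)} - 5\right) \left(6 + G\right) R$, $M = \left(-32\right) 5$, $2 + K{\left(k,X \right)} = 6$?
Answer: $315245$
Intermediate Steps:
$K{\left(k,X \right)} = 4$ ($K{\left(k,X \right)} = -2 + 6 = 4$)
$M = -160$
$s{\left(R,S \right)} = - 10 R$ ($s{\left(R,S \right)} = \left(4 - 5\right) \left(6 + 4\right) R = \left(-1\right) 10 R = - 10 R$)
$314355 - s{\left(249 + M,-190 \right)} = 314355 - - 10 \left(249 - 160\right) = 314355 - \left(-10\right) 89 = 314355 - -890 = 314355 + 890 = 315245$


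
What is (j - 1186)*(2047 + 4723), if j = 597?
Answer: -3987530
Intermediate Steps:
(j - 1186)*(2047 + 4723) = (597 - 1186)*(2047 + 4723) = -589*6770 = -3987530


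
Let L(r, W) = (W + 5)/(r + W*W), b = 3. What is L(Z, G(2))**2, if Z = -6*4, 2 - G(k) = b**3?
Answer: 400/361201 ≈ 0.0011074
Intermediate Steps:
G(k) = -25 (G(k) = 2 - 1*3**3 = 2 - 1*27 = 2 - 27 = -25)
Z = -24
L(r, W) = (5 + W)/(r + W**2)
L(Z, G(2))**2 = ((5 - 25)/(-24 + (-25)**2))**2 = (-20/(-24 + 625))**2 = (-20/601)**2 = 400/361201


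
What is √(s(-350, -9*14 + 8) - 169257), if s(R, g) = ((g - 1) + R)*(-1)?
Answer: 2*I*√42197 ≈ 410.84*I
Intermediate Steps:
s(R, g) = 1 - R - g (s(R, g) = ((-1 + g) + R)*(-1) = (-1 + R + g)*(-1) = 1 - R - g)
√(s(-350, -9*14 + 8) - 169257) = √((1 - 1*(-350) - (-9*14 + 8)) - 169257) = √((1 + 350 - (-126 + 8)) - 169257) = √((1 + 350 - 1*(-118)) - 169257) = √((1 + 350 + 118) - 169257) = √(469 - 169257) = √(-168788) = 2*I*√42197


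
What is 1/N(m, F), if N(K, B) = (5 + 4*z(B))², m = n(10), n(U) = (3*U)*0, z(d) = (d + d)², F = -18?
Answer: 1/26925721 ≈ 3.7139e-8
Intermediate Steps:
z(d) = 4*d² (z(d) = (2*d)² = 4*d²)
n(U) = 0
m = 0
N(K, B) = (5 + 16*B²)² (N(K, B) = (5 + 4*(4*B²))² = (5 + 16*B²)²)
1/N(m, F) = 1/((5 + 16*(-18)²)²) = 1/((5 + 16*324)²) = 1/((5 + 5184)²) = 1/(5189²) = 1/26925721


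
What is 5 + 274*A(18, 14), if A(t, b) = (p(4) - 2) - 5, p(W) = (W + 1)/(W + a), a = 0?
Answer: -3141/2 ≈ -1570.5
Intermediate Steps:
p(W) = (1 + W)/W (p(W) = (W + 1)/(W + 0) = (1 + W)/W)
A(t, b) = -23/4 (A(t, b) = ((1 + 4)/4 - 2) - 5 = ((¼)*5 - 2) - 5 = (5/4 - 2) - 5 = -¾ - 5 = -23/4)
5 + 274*A(18, 14) = 5 + 274*(-23/4) = 5 - 3151/2 = -3141/2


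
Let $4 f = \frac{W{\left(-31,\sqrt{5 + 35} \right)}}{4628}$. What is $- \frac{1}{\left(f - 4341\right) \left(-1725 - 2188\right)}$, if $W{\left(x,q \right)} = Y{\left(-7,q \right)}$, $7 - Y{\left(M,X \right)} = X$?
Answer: $- \frac{22886694608}{388760982016839537} + \frac{2848 \sqrt{10}}{1943804910084197685} \approx -5.8871 \cdot 10^{-8}$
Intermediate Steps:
$Y{\left(M,X \right)} = 7 - X$
$W{\left(x,q \right)} = 7 - q$
$f = \frac{7}{18512} - \frac{\sqrt{10}}{9256}$ ($f = \frac{\left(7 - \sqrt{5 + 35}\right) \frac{1}{4628}}{4} = \frac{\left(7 - \sqrt{40}\right) \frac{1}{4628}}{4} = \frac{\left(7 - 2 \sqrt{10}\right) \frac{1}{4628}}{4} = \frac{\frac{7}{4628} - \frac{\sqrt{10}}{2314}}{4} = \frac{7}{18512} - \frac{\sqrt{10}}{9256} \approx 3.6487 \cdot 10^{-5}$)
$- \frac{1}{\left(f - 4341\right) \left(-1725 - 2188\right)} = - \frac{1}{\left(\left(\frac{7}{18512} - \frac{\sqrt{10}}{9256}\right) - 4341\right) \left(-1725 - 2188\right)} = - \frac{1}{\left(- \frac{80360585}{18512} - \frac{\sqrt{10}}{9256}\right) \left(-3913\right)} = - \frac{1}{\frac{24188536085}{1424} + \frac{301 \sqrt{10}}{712}}$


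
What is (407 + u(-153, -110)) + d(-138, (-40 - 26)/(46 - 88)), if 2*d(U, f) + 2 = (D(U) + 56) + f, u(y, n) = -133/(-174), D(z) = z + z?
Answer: 181208/609 ≈ 297.55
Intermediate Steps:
D(z) = 2*z
u(y, n) = 133/174 (u(y, n) = -133*(-1/174) = 133/174)
d(U, f) = 27 + U + f/2 (d(U, f) = -1 + ((2*U + 56) + f)/2 = -1 + ((56 + 2*U) + f)/2 = -1 + (56 + f + 2*U)/2 = -1 + (28 + U + f/2) = 27 + U + f/2)
(407 + u(-153, -110)) + d(-138, (-40 - 26)/(46 - 88)) = (407 + 133/174) + (27 - 138 + ((-40 - 26)/(46 - 88))/2) = 70951/174 + (27 - 138 + (-66/(-42))/2) = 70951/174 + (27 - 138 + (-66*(-1/42))/2) = 70951/174 + (27 - 138 + (½)*(11/7)) = 70951/174 + (27 - 138 + 11/14) = 70951/174 - 1543/14 = 181208/609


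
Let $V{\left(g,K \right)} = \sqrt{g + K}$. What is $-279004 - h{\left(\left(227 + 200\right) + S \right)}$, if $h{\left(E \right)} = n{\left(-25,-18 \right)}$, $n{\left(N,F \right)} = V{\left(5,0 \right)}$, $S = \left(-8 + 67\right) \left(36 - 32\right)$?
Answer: $-279004 - \sqrt{5} \approx -2.7901 \cdot 10^{5}$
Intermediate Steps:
$S = 236$ ($S = 59 \cdot 4 = 236$)
$V{\left(g,K \right)} = \sqrt{K + g}$
$n{\left(N,F \right)} = \sqrt{5}$ ($n{\left(N,F \right)} = \sqrt{0 + 5} = \sqrt{5}$)
$h{\left(E \right)} = \sqrt{5}$
$-279004 - h{\left(\left(227 + 200\right) + S \right)} = -279004 - \sqrt{5}$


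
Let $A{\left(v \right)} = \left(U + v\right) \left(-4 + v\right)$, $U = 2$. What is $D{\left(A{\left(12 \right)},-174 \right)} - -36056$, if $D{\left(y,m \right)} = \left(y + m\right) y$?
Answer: $29112$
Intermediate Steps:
$A{\left(v \right)} = \left(-4 + v\right) \left(2 + v\right)$ ($A{\left(v \right)} = \left(2 + v\right) \left(-4 + v\right) = \left(-4 + v\right) \left(2 + v\right)$)
$D{\left(y,m \right)} = y \left(m + y\right)$ ($D{\left(y,m \right)} = \left(m + y\right) y = y \left(m + y\right)$)
$D{\left(A{\left(12 \right)},-174 \right)} - -36056 = \left(-8 + 12^{2} - 24\right) \left(-174 - \left(32 - 144\right)\right) - -36056 = \left(-8 + 144 - 24\right) \left(-174 - -112\right) + 36056 = 112 \left(-174 + 112\right) + 36056 = 112 \left(-62\right) + 36056 = -6944 + 36056 = 29112$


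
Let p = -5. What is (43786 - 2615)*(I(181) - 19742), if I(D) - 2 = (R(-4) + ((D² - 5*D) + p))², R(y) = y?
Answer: 41756108624399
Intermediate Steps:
I(D) = 2 + (-9 + D² - 5*D)² (I(D) = 2 + (-4 + ((D² - 5*D) - 5))² = 2 + (-4 + (-5 + D² - 5*D))² = 2 + (-9 + D² - 5*D)²)
(43786 - 2615)*(I(181) - 19742) = (43786 - 2615)*((2 + (9 - 1*181² + 5*181)²) - 19742) = 41171*((2 + (9 - 1*32761 + 905)²) - 19742) = 41171*((2 + (9 - 32761 + 905)²) - 19742) = 41171*((2 + (-31847)²) - 19742) = 41171*((2 + 1014231409) - 19742) = 41171*(1014231411 - 19742) = 41171*1014211669 = 41756108624399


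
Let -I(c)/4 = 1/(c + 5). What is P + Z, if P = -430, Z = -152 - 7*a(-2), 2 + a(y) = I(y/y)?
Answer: -1690/3 ≈ -563.33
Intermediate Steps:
I(c) = -4/(5 + c) (I(c) = -4/(c + 5) = -4/(5 + c))
a(y) = -8/3 (a(y) = -2 - 4/(5 + y/y) = -2 - 4/(5 + 1) = -2 - 4/6 = -2 - 4*1/6 = -2 - 2/3 = -8/3)
Z = -400/3 (Z = -152 - 7*(-8)/3 = -152 - 1*(-56/3) = -152 + 56/3 = -400/3 ≈ -133.33)
P + Z = -430 - 400/3 = -1690/3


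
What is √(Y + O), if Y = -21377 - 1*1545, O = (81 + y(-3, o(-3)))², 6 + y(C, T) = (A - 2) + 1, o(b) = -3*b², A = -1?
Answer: I*√17593 ≈ 132.64*I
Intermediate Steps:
y(C, T) = -8 (y(C, T) = -6 + ((-1 - 2) + 1) = -6 + (-3 + 1) = -6 - 2 = -8)
O = 5329 (O = (81 - 8)² = 73² = 5329)
Y = -22922 (Y = -21377 - 1545 = -22922)
√(Y + O) = √(-22922 + 5329) = √(-17593) = I*√17593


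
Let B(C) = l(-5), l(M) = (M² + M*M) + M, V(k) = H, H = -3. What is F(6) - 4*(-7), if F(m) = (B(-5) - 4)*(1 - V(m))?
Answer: 192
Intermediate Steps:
V(k) = -3
l(M) = M + 2*M² (l(M) = (M² + M²) + M = 2*M² + M = M + 2*M²)
B(C) = 45 (B(C) = -5*(1 + 2*(-5)) = -5*(1 - 10) = -5*(-9) = 45)
F(m) = 164 (F(m) = (45 - 4)*(1 - 1*(-3)) = 41*(1 + 3) = 41*4 = 164)
F(6) - 4*(-7) = 164 - 4*(-7) = 164 + 28 = 192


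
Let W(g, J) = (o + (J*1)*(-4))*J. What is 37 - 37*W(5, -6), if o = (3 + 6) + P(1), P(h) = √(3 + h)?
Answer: 7807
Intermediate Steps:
o = 11 (o = (3 + 6) + √(3 + 1) = 9 + √4 = 9 + 2 = 11)
W(g, J) = J*(11 - 4*J) (W(g, J) = (11 + (J*1)*(-4))*J = (11 + J*(-4))*J = (11 - 4*J)*J = J*(11 - 4*J))
37 - 37*W(5, -6) = 37 - (-222)*(11 - 4*(-6)) = 37 - (-222)*(11 + 24) = 37 - (-222)*35 = 37 - 37*(-210) = 37 + 7770 = 7807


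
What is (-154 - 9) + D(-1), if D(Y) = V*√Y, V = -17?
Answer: -163 - 17*I ≈ -163.0 - 17.0*I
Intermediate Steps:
D(Y) = -17*√Y
(-154 - 9) + D(-1) = (-154 - 9) - 17*I = -163 - 17*I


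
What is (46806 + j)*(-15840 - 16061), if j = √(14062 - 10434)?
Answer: -1493158206 - 63802*√907 ≈ -1.4951e+9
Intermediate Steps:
j = 2*√907 (j = √3628 = 2*√907 ≈ 60.233)
(46806 + j)*(-15840 - 16061) = (46806 + 2*√907)*(-15840 - 16061) = (46806 + 2*√907)*(-31901) = -1493158206 - 63802*√907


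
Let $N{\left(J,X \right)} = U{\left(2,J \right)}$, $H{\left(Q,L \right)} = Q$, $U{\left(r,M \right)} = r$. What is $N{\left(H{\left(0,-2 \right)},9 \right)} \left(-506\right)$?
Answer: $-1012$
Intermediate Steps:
$N{\left(J,X \right)} = 2$
$N{\left(H{\left(0,-2 \right)},9 \right)} \left(-506\right) = 2 \left(-506\right) = -1012$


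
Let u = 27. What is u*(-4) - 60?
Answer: -168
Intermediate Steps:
u*(-4) - 60 = 27*(-4) - 60 = -108 - 60 = -168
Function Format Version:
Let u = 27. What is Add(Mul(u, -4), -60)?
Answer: -168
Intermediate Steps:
Add(Mul(u, -4), -60) = Add(Mul(27, -4), -60) = Add(-108, -60) = -168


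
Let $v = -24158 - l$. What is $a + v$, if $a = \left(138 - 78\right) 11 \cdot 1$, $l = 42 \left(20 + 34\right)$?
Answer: $-25766$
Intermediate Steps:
$l = 2268$ ($l = 42 \cdot 54 = 2268$)
$v = -26426$ ($v = -24158 - 2268 = -26426$)
$a = 660$ ($a = \left(138 - 78\right) 11 = 60 \cdot 11 = 660$)
$a + v = 660 - 26426 = -25766$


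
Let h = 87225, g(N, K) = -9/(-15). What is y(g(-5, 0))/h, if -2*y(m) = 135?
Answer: -9/11630 ≈ -0.00077386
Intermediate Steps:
g(N, K) = ⅗ (g(N, K) = -9*(-1/15) = ⅗)
y(m) = -135/2 (y(m) = -½*135 = -135/2)
y(g(-5, 0))/h = -135/2/87225 = -135/2*1/87225 = -9/11630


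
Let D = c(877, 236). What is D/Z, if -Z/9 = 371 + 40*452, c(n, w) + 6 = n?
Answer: -871/166059 ≈ -0.0052451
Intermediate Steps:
c(n, w) = -6 + n
D = 871 (D = -6 + 877 = 871)
Z = -166059 (Z = -9*(371 + 40*452) = -9*(371 + 18080) = -9*18451 = -166059)
D/Z = 871/(-166059) = 871*(-1/166059) = -871/166059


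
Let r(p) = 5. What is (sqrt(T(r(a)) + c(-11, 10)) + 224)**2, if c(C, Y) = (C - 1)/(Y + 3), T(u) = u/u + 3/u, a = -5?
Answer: 3261484/65 + 896*sqrt(715)/65 ≈ 50545.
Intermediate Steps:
T(u) = 1 + 3/u
c(C, Y) = (-1 + C)/(3 + Y)
(sqrt(T(r(a)) + c(-11, 10)) + 224)**2 = (sqrt((3 + 5)/5 + (-1 - 11)/(3 + 10)) + 224)**2 = (sqrt((1/5)*8 - 12/13) + 224)**2 = (sqrt(8/5 + (1/13)*(-12)) + 224)**2 = (sqrt(8/5 - 12/13) + 224)**2 = (sqrt(44/65) + 224)**2 = (2*sqrt(715)/65 + 224)**2 = (224 + 2*sqrt(715)/65)**2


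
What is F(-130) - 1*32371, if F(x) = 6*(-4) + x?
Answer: -32525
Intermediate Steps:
F(x) = -24 + x
F(-130) - 1*32371 = (-24 - 130) - 1*32371 = -154 - 32371 = -32525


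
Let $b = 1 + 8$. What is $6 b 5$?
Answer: $270$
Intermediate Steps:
$b = 9$
$6 b 5 = 6 \cdot 9 \cdot 5 = 54 \cdot 5 = 270$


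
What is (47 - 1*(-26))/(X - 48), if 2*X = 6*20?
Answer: 73/12 ≈ 6.0833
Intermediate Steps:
X = 60 (X = (6*20)/2 = (½)*120 = 60)
(47 - 1*(-26))/(X - 48) = (47 - 1*(-26))/(60 - 48) = (47 + 26)/12 = 73*(1/12) = 73/12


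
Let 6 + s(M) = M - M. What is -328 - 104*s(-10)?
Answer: 296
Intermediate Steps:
s(M) = -6 (s(M) = -6 + (M - M) = -6 + 0 = -6)
-328 - 104*s(-10) = -328 - 104*(-6) = -328 + 624 = 296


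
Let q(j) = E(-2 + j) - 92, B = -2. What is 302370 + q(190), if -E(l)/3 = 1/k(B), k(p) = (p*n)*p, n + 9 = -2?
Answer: 13300235/44 ≈ 3.0228e+5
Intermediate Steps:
n = -11 (n = -9 - 2 = -11)
k(p) = -11*p**2 (k(p) = (p*(-11))*p = (-11*p)*p = -11*p**2)
E(l) = 3/44 (E(l) = -3/((-11*(-2)**2)) = -3/((-11*4)) = -3/(-44) = -3*(-1/44) = 3/44)
q(j) = -4045/44 (q(j) = 3/44 - 92 = -4045/44)
302370 + q(190) = 302370 - 4045/44 = 13300235/44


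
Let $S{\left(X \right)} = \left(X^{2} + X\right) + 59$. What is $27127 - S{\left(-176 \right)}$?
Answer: $-3732$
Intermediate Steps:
$S{\left(X \right)} = 59 + X + X^{2}$ ($S{\left(X \right)} = \left(X + X^{2}\right) + 59 = 59 + X + X^{2}$)
$27127 - S{\left(-176 \right)} = 27127 - \left(59 - 176 + \left(-176\right)^{2}\right) = 27127 - \left(59 - 176 + 30976\right) = 27127 - 30859 = -3732$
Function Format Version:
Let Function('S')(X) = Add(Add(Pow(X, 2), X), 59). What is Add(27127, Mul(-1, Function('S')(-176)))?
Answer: -3732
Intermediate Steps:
Function('S')(X) = Add(59, X, Pow(X, 2)) (Function('S')(X) = Add(Add(X, Pow(X, 2)), 59) = Add(59, X, Pow(X, 2)))
Add(27127, Mul(-1, Function('S')(-176))) = Add(27127, Mul(-1, Add(59, -176, Pow(-176, 2)))) = Add(27127, Mul(-1, Add(59, -176, 30976))) = Add(27127, Mul(-1, 30859)) = Add(27127, -30859) = -3732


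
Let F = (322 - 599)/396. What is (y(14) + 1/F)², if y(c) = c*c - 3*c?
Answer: 1786076644/76729 ≈ 23278.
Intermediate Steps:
F = -277/396 (F = -277*1/396 = -277/396 ≈ -0.69950)
y(c) = c² - 3*c
(y(14) + 1/F)² = (14*(-3 + 14) + 1/(-277/396))² = (14*11 - 396/277)² = (154 - 396/277)² = (42262/277)² = 1786076644/76729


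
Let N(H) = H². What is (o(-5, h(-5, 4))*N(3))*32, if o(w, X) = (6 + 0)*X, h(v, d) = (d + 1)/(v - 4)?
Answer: -960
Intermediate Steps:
h(v, d) = (1 + d)/(-4 + v)
o(w, X) = 6*X
(o(-5, h(-5, 4))*N(3))*32 = ((6*((1 + 4)/(-4 - 5)))*3²)*32 = ((6*(5/(-9)))*9)*32 = ((6*(-⅑*5))*9)*32 = ((6*(-5/9))*9)*32 = -10/3*9*32 = -30*32 = -960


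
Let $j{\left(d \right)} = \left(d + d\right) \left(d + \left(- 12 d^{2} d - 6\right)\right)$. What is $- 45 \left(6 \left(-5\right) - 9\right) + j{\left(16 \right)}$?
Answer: $-1570789$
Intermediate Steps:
$j{\left(d \right)} = 2 d \left(-6 + d - 12 d^{3}\right)$ ($j{\left(d \right)} = 2 d \left(d - \left(6 + 12 d^{3}\right)\right) = 2 d \left(-6 + d - 12 d^{3}\right)$)
$- 45 \left(6 \left(-5\right) - 9\right) + j{\left(16 \right)} = - 45 \left(6 \left(-5\right) - 9\right) + 2 \cdot 16 \left(-6 + 16 - 12 \cdot 16^{3}\right) = - 45 \left(-30 - 9\right) + 2 \cdot 16 \left(-6 + 16 - 49152\right) = \left(-45\right) \left(-39\right) + 2 \cdot 16 \left(-6 + 16 - 49152\right) = 1755 + 2 \cdot 16 \left(-49142\right) = 1755 - 1572544 = -1570789$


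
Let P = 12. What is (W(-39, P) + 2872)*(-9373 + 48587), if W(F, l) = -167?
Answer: 106073870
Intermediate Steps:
(W(-39, P) + 2872)*(-9373 + 48587) = (-167 + 2872)*(-9373 + 48587) = 2705*39214 = 106073870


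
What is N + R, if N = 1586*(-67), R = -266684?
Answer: -372946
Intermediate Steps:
N = -106262
N + R = -106262 - 266684 = -372946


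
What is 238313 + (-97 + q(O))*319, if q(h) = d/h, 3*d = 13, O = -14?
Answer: 8705393/42 ≈ 2.0727e+5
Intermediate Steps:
d = 13/3 (d = (⅓)*13 = 13/3 ≈ 4.3333)
q(h) = 13/(3*h)
238313 + (-97 + q(O))*319 = 238313 + (-97 + (13/3)/(-14))*319 = 238313 + (-97 + (13/3)*(-1/14))*319 = 238313 + (-97 - 13/42)*319 = 238313 - 4087/42*319 = 238313 - 1303753/42 = 8705393/42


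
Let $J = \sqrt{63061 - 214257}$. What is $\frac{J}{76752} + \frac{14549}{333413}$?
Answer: $\frac{14549}{333413} + \frac{i \sqrt{37799}}{38376} \approx 0.043637 + 0.0050662 i$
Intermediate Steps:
$J = 2 i \sqrt{37799}$ ($J = \sqrt{-151196} = 2 i \sqrt{37799} \approx 388.84 i$)
$\frac{J}{76752} + \frac{14549}{333413} = \frac{2 i \sqrt{37799}}{76752} + \frac{14549}{333413} = 2 i \sqrt{37799} \cdot \frac{1}{76752} + 14549 \cdot \frac{1}{333413} = \frac{i \sqrt{37799}}{38376} + \frac{14549}{333413} = \frac{14549}{333413} + \frac{i \sqrt{37799}}{38376}$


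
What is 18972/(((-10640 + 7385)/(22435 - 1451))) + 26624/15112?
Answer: -8086193824/66115 ≈ -1.2231e+5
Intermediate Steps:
18972/(((-10640 + 7385)/(22435 - 1451))) + 26624/15112 = 18972/((-3255/20984)) + 26624*(1/15112) = 18972/((-3255*1/20984)) + 3328/1889 = 18972/(-3255/20984) + 3328/1889 = 18972*(-20984/3255) + 3328/1889 = -4280736/35 + 3328/1889 = -8086193824/66115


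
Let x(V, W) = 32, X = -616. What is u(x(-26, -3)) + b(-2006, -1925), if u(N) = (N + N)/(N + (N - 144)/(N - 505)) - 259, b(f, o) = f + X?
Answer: -2743701/953 ≈ -2879.0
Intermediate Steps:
b(f, o) = -616 + f (b(f, o) = f - 616 = -616 + f)
u(N) = -259 + 2*N/(N + (-144 + N)/(-505 + N)) (u(N) = (2*N)/(N + (-144 + N)/(-505 + N)) - 259 = 2*N/(N + (-144 + N)/(-505 + N)) - 259 = -259 + 2*N/(N + (-144 + N)/(-505 + N)))
u(x(-26, -3)) + b(-2006, -1925) = (-37296 - 129526*32 + 257*32²)/(144 - 1*32² + 504*32) + (-616 - 2006) = (-37296 - 4144832 + 257*1024)/(144 - 1*1024 + 16128) - 2622 = (-37296 - 4144832 + 263168)/(144 - 1024 + 16128) - 2622 = -3918960/15248 - 2622 = (1/15248)*(-3918960) - 2622 = -244935/953 - 2622 = -2743701/953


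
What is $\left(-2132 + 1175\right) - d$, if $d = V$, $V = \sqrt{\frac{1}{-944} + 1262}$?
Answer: $-957 - \frac{\sqrt{70288293}}{236} \approx -992.52$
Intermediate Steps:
$V = \frac{\sqrt{70288293}}{236}$ ($V = \sqrt{- \frac{1}{944} + 1262} = \sqrt{\frac{1191327}{944}} = \frac{\sqrt{70288293}}{236} \approx 35.525$)
$d = \frac{\sqrt{70288293}}{236} \approx 35.525$
$\left(-2132 + 1175\right) - d = \left(-2132 + 1175\right) - \frac{\sqrt{70288293}}{236} = -957 - \frac{\sqrt{70288293}}{236}$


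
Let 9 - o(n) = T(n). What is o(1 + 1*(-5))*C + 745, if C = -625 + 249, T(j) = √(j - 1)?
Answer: -2639 + 376*I*√5 ≈ -2639.0 + 840.76*I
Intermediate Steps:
T(j) = √(-1 + j)
o(n) = 9 - √(-1 + n)
C = -376
o(1 + 1*(-5))*C + 745 = (9 - √(-1 + (1 + 1*(-5))))*(-376) + 745 = (9 - √(-1 + (1 - 5)))*(-376) + 745 = (9 - √(-1 - 4))*(-376) + 745 = (9 - √(-5))*(-376) + 745 = (9 - I*√5)*(-376) + 745 = (-3384 + 376*I*√5) + 745 = -2639 + 376*I*√5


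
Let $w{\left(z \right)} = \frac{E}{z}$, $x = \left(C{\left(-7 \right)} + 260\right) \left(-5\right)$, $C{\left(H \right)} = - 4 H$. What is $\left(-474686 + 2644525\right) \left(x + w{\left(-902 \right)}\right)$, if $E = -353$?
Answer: $- \frac{2817594527153}{902} \approx -3.1237 \cdot 10^{9}$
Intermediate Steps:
$x = -1440$ ($x = \left(\left(-4\right) \left(-7\right) + 260\right) \left(-5\right) = \left(28 + 260\right) \left(-5\right) = 288 \left(-5\right) = -1440$)
$w{\left(z \right)} = - \frac{353}{z}$
$\left(-474686 + 2644525\right) \left(x + w{\left(-902 \right)}\right) = \left(-474686 + 2644525\right) \left(-1440 - \frac{353}{-902}\right) = 2169839 \left(-1440 - - \frac{353}{902}\right) = 2169839 \left(-1440 + \frac{353}{902}\right) = 2169839 \left(- \frac{1298527}{902}\right) = - \frac{2817594527153}{902}$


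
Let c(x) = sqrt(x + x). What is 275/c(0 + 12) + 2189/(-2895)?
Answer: -2189/2895 + 275*sqrt(6)/12 ≈ 55.378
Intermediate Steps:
c(x) = sqrt(2)*sqrt(x) (c(x) = sqrt(2*x) = sqrt(2)*sqrt(x))
275/c(0 + 12) + 2189/(-2895) = 275/((sqrt(2)*sqrt(0 + 12))) + 2189/(-2895) = 275/((sqrt(2)*sqrt(12))) + 2189*(-1/2895) = 275/((sqrt(2)*(2*sqrt(3)))) - 2189/2895 = 275/((2*sqrt(6))) - 2189/2895 = 275*(sqrt(6)/12) - 2189/2895 = 275*sqrt(6)/12 - 2189/2895 = -2189/2895 + 275*sqrt(6)/12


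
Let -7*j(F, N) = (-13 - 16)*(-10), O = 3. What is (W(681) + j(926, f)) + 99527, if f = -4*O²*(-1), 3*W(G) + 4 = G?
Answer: 2093936/21 ≈ 99711.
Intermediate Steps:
W(G) = -4/3 + G/3
f = 36 (f = -4*3²*(-1) = -4*9*(-1) = -36*(-1) = 36)
j(F, N) = -290/7 (j(F, N) = -(-13 - 16)*(-10)/7 = -(-29)*(-10)/7 = -⅐*290 = -290/7)
(W(681) + j(926, f)) + 99527 = ((-4/3 + (⅓)*681) - 290/7) + 99527 = ((-4/3 + 227) - 290/7) + 99527 = (677/3 - 290/7) + 99527 = 3869/21 + 99527 = 2093936/21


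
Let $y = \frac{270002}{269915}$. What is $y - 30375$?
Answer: $- \frac{8198398123}{269915} \approx -30374.0$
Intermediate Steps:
$y = \frac{270002}{269915}$ ($y = 270002 \cdot \frac{1}{269915} = \frac{270002}{269915} \approx 1.0003$)
$y - 30375 = \frac{270002}{269915} - 30375 = - \frac{8198398123}{269915}$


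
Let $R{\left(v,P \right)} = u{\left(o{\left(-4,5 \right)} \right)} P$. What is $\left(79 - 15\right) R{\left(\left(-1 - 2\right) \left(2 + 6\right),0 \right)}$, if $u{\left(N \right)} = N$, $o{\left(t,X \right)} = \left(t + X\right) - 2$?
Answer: $0$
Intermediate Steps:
$o{\left(t,X \right)} = -2 + X + t$ ($o{\left(t,X \right)} = \left(X + t\right) - 2 = -2 + X + t$)
$R{\left(v,P \right)} = - P$ ($R{\left(v,P \right)} = \left(-2 + 5 - 4\right) P = - P$)
$\left(79 - 15\right) R{\left(\left(-1 - 2\right) \left(2 + 6\right),0 \right)} = \left(79 - 15\right) \left(\left(-1\right) 0\right) = 64 \cdot 0 = 0$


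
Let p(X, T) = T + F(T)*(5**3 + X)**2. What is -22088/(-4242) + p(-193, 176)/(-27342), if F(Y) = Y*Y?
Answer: -2408695652/460257 ≈ -5233.4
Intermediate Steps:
F(Y) = Y**2
p(X, T) = T + T**2*(125 + X)**2 (p(X, T) = T + T**2*(5**3 + X)**2 = T + T**2*(125 + X)**2)
-22088/(-4242) + p(-193, 176)/(-27342) = -22088/(-4242) + (176*(1 + 176*(125 - 193)**2))/(-27342) = -22088*(-1/4242) + (176*(1 + 176*(-68)**2))*(-1/27342) = 11044/2121 + (176*(1 + 176*4624))*(-1/27342) = 11044/2121 + (176*(1 + 813824))*(-1/27342) = 11044/2121 + (176*813825)*(-1/27342) = 11044/2121 + 143233200*(-1/27342) = 11044/2121 - 7957400/1519 = -2408695652/460257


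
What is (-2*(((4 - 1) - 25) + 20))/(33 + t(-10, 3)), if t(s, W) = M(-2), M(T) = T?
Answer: 4/31 ≈ 0.12903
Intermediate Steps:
t(s, W) = -2
(-2*(((4 - 1) - 25) + 20))/(33 + t(-10, 3)) = (-2*(((4 - 1) - 25) + 20))/(33 - 2) = -2*((3 - 25) + 20)/31 = -2*(-22 + 20)*(1/31) = -2*(-2)*(1/31) = 4*(1/31) = 4/31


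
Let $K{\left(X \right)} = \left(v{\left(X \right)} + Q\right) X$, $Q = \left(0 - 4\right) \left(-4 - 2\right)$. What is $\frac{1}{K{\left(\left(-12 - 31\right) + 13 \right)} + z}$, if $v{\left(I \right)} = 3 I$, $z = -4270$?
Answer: $- \frac{1}{2290} \approx -0.00043668$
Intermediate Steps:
$Q = 24$ ($Q = \left(-4\right) \left(-6\right) = 24$)
$K{\left(X \right)} = X \left(24 + 3 X\right)$ ($K{\left(X \right)} = \left(3 X + 24\right) X = \left(24 + 3 X\right) X = X \left(24 + 3 X\right)$)
$\frac{1}{K{\left(\left(-12 - 31\right) + 13 \right)} + z} = \frac{1}{3 \left(\left(-12 - 31\right) + 13\right) \left(8 + \left(\left(-12 - 31\right) + 13\right)\right) - 4270} = \frac{1}{3 \left(-43 + 13\right) \left(8 + \left(-43 + 13\right)\right) - 4270} = \frac{1}{3 \left(-30\right) \left(8 - 30\right) - 4270} = \frac{1}{3 \left(-30\right) \left(-22\right) - 4270} = \frac{1}{1980 - 4270} = \frac{1}{-2290} = - \frac{1}{2290}$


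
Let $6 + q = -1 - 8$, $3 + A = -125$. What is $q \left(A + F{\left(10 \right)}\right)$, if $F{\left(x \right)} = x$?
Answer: $1770$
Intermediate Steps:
$A = -128$ ($A = -3 - 125 = -128$)
$q = -15$ ($q = -6 - 9 = -15$)
$q \left(A + F{\left(10 \right)}\right) = - 15 \left(-128 + 10\right) = \left(-15\right) \left(-118\right) = 1770$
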